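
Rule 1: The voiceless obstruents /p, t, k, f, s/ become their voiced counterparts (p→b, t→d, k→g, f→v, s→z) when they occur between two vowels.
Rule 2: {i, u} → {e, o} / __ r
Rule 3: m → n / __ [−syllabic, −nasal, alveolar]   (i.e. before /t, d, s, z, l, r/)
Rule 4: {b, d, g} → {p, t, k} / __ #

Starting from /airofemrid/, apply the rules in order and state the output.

aerovenrit

Rule 1 (intervocalic voicing): /f/ is a voiceless obstruent between vowels /o/ and /e/, so it voices to [v]. /airofemrid/ → airovemrid.
Rule 2 (pre-rhotic lowering): /i/ is a high vowel immediately before /r/, so it lowers to [e]. /airovemrid/ → aerovemrid.
Rule 3 (nasal place assimilation): /m/ precedes the alveolar consonant /r/, so it assimilates in place to [n]. /aerovemrid/ → aerovenrid.
Rule 4 (final devoicing): /d/ is a voiced stop in word-final position, so it devoices to [t]. /aerovenrid/ → aerovenrit.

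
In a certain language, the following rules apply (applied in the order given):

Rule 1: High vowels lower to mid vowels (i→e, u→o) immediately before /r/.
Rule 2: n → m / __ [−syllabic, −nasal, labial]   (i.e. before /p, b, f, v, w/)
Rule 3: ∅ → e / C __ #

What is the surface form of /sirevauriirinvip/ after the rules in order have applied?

serevaorierimvipe

Rule 1 (pre-rhotic lowering): /i/ is a high vowel immediately before /r/, so it lowers to [e]. /u/ is a high vowel immediately before /r/, so it lowers to [o]. /i/ is a high vowel immediately before /r/, so it lowers to [e]. /sirevauriirinvip/ → serevaorierinvip.
Rule 2 (nasal place assimilation): /n/ precedes the labial consonant /v/, so it assimilates in place to [m]. /serevaorierinvip/ → serevaorierimvip.
Rule 3 (final e-epenthesis): the form ends in the consonant /p/, so [e] is inserted word-finally. /serevaorierimvip/ → serevaorierimvipe.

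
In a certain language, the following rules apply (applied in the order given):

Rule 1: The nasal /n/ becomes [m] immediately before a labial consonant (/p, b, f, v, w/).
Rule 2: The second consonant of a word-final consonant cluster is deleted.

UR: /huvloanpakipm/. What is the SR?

Rule 1 (nasal place assimilation): /n/ precedes the labial consonant /p/, so it assimilates in place to [m]. /huvloanpakipm/ → huvloampakipm.
Rule 2 (final cluster simplification): /m/ is the second consonant of a word-final cluster /pm/, so it deletes. /huvloampakipm/ → huvloampakip.

huvloampakip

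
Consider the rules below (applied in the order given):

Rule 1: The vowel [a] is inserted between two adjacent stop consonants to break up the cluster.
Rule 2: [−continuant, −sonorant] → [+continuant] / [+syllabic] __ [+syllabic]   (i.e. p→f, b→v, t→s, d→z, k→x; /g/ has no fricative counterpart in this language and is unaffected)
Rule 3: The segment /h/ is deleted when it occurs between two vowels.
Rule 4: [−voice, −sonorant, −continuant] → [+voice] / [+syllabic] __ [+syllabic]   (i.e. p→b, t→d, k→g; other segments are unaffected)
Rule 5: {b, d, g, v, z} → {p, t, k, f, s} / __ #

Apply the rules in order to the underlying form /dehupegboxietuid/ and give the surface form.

Rule 1 (stop-cluster a-epenthesis): /g/ and /b/ form a stop–stop cluster, so [a] is inserted between them. /dehupegboxietuid/ → dehupegaboxietuid.
Rule 2 (intervocalic spirantization): /p/ is a stop between vowels /u/ and /e/, so it spirantizes to the fricative [f]. /b/ is a stop between vowels /a/ and /o/, so it spirantizes to the fricative [v]. /t/ is a stop between vowels /e/ and /u/, so it spirantizes to the fricative [s]. /dehupegaboxietuid/ → dehufegavoxiesuid.
Rule 3 (intervocalic h-deletion): /h/ occurs between vowels /e/ and /u/, so it deletes. /dehufegavoxiesuid/ → deufegavoxiesuid.
Rule 4 (intervocalic voicing): no segment meets the environment; /deufegavoxiesuid/ is unchanged.
Rule 5 (final devoicing): /d/ is a voiced obstruent in word-final position, so it devoices to [t]. /deufegavoxiesuid/ → deufegavoxiesuit.

deufegavoxiesuit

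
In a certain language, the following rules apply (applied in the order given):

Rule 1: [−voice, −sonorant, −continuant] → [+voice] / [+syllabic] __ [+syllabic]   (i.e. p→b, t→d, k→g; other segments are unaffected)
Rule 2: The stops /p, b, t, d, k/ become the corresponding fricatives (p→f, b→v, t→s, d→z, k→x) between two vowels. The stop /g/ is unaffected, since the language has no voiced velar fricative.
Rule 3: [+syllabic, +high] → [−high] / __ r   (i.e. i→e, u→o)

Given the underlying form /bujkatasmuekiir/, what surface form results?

Rule 1 (intervocalic voicing): /t/ is a voiceless stop between vowels /a/ and /a/, so it voices to [d]. /k/ is a voiceless stop between vowels /e/ and /i/, so it voices to [g]. /bujkatasmuekiir/ → bujkadasmuegiir.
Rule 2 (intervocalic spirantization): /d/ is a stop between vowels /a/ and /a/, so it spirantizes to the fricative [z]. /bujkadasmuegiir/ → bujkazasmuegiir.
Rule 3 (pre-rhotic lowering): /i/ is a high vowel immediately before /r/, so it lowers to [e]. /bujkazasmuegiir/ → bujkazasmuegier.

bujkazasmuegier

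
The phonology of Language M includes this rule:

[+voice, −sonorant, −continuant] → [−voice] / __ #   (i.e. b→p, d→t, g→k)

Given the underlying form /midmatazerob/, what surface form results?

midmatazerop

/b/ is a voiced stop in word-final position, so it devoices to [p].
The other instance of /d/ does not occur in the required environment and remains unchanged.
Surface form: [midmatazerop].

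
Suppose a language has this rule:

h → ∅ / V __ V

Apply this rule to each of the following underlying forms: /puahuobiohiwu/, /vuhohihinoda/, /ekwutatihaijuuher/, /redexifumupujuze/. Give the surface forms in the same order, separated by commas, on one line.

/puahuobiohiwu/: /h/ occurs between vowels /a/ and /u/, so it deletes. /h/ occurs between vowels /o/ and /i/, so it deletes. → [puauobioiwu].
/vuhohihinoda/: /h/ occurs between vowels /u/ and /o/, so it deletes. /h/ occurs between vowels /o/ and /i/, so it deletes. /h/ occurs between vowels /i/ and /i/, so it deletes. → [vuoiinoda].
/ekwutatihaijuuher/: /h/ occurs between vowels /i/ and /a/, so it deletes. /h/ occurs between vowels /u/ and /e/, so it deletes. → [ekwutatiaijuuer].
/redexifumupujuze/: the rule's environment is not met; surfaces unchanged as [redexifumupujuze].

puauobioiwu, vuoiinoda, ekwutatiaijuuer, redexifumupujuze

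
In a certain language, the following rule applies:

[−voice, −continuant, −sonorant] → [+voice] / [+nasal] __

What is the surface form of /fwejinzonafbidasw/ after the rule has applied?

fwejinzonafbidasw

No segment of /fwejinzonafbidasw/ meets the structural description of the rule, so the form surfaces unchanged.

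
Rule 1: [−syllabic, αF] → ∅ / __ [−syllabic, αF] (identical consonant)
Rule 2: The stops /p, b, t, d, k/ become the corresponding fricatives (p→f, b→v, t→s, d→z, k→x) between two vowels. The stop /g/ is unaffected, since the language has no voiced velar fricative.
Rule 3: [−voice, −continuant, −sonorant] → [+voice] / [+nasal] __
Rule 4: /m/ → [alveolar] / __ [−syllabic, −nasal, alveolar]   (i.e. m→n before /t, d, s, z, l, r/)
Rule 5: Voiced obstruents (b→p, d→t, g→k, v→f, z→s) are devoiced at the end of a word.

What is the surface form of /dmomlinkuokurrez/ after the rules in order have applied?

Rule 1 (degemination): /rr/ is a geminate; the first /r/ deletes. /dmomlinkuokurrez/ → dmomlinkuokurez.
Rule 2 (intervocalic spirantization): /k/ is a stop between vowels /o/ and /u/, so it spirantizes to the fricative [x]. /dmomlinkuokurez/ → dmomlinkuoxurez.
Rule 3 (post-nasal voicing): /k/ is a voiceless stop immediately after the nasal /n/, so it voices to [g]. /dmomlinkuoxurez/ → dmomlinguoxurez.
Rule 4 (nasal place assimilation): /m/ precedes the alveolar consonant /l/, so it assimilates in place to [n]. /dmomlinguoxurez/ → dmonlinguoxurez.
Rule 5 (final devoicing): /z/ is a voiced obstruent in word-final position, so it devoices to [s]. /dmonlinguoxurez/ → dmonlinguoxures.

dmonlinguoxures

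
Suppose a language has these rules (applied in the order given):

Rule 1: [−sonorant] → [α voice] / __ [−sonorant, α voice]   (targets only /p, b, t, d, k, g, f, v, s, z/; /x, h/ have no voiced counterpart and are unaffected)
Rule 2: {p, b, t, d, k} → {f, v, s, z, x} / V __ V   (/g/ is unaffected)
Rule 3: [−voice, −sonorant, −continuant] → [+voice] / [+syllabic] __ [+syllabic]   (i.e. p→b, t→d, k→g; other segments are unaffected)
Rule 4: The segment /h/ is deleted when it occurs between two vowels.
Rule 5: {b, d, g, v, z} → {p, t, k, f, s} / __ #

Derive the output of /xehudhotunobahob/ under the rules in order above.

xeuthosunovaop

Rule 1 (regressive voicing assimilation): /d/ precedes the voiceless obstruent /h/, so it devoices to [t] by assimilation. /xehudhotunobahob/ → xehuthotunobahob.
Rule 2 (intervocalic spirantization): /t/ is a stop between vowels /o/ and /u/, so it spirantizes to the fricative [s]. /b/ is a stop between vowels /o/ and /a/, so it spirantizes to the fricative [v]. /xehuthotunobahob/ → xehuthosunovahob.
Rule 3 (intervocalic voicing): no segment meets the environment; /xehuthosunovahob/ is unchanged.
Rule 4 (intervocalic h-deletion): /h/ occurs between vowels /e/ and /u/, so it deletes. /h/ occurs between vowels /a/ and /o/, so it deletes. /xehuthosunovahob/ → xeuthosunovaob.
Rule 5 (final devoicing): /b/ is a voiced obstruent in word-final position, so it devoices to [p]. /xeuthosunovaob/ → xeuthosunovaop.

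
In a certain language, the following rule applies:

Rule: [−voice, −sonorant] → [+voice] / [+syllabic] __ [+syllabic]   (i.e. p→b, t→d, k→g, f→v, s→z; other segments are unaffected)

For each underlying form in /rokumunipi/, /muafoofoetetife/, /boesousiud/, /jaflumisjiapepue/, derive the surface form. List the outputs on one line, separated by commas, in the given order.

/rokumunipi/: /k/ is a voiceless obstruent between vowels /o/ and /u/, so it voices to [g]. /p/ is a voiceless obstruent between vowels /i/ and /i/, so it voices to [b]. → [rogumunibi].
/muafoofoetetife/: /f/ is a voiceless obstruent between vowels /a/ and /o/, so it voices to [v]. /f/ is a voiceless obstruent between vowels /o/ and /o/, so it voices to [v]. /t/ is a voiceless obstruent between vowels /e/ and /e/, so it voices to [d]. /t/ is a voiceless obstruent between vowels /e/ and /i/, so it voices to [d]. /f/ is a voiceless obstruent between vowels /i/ and /e/, so it voices to [v]. → [muavoovoededive].
/boesousiud/: /s/ is a voiceless obstruent between vowels /e/ and /o/, so it voices to [z]. /s/ is a voiceless obstruent between vowels /u/ and /i/, so it voices to [z]. → [boezouziud].
/jaflumisjiapepue/: /p/ is a voiceless obstruent between vowels /a/ and /e/, so it voices to [b]. /p/ is a voiceless obstruent between vowels /e/ and /u/, so it voices to [b]. → [jaflumisjiabebue].

rogumunibi, muavoovoededive, boezouziud, jaflumisjiabebue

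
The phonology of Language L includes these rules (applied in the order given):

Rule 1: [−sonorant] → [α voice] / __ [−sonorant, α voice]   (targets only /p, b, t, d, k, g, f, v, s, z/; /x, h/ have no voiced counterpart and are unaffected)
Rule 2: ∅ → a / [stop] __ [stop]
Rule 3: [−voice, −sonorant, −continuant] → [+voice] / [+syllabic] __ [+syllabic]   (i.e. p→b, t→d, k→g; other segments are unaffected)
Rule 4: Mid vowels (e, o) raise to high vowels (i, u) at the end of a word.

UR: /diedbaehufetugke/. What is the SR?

diedabaehufedugagi

Rule 1 (regressive voicing assimilation): /g/ precedes the voiceless obstruent /k/, so it devoices to [k] by assimilation. /diedbaehufetugke/ → diedbaehufetukke.
Rule 2 (stop-cluster a-epenthesis): /d/ and /b/ form a stop–stop cluster, so [a] is inserted between them. /k/ and /k/ form a stop–stop cluster, so [a] is inserted between them. /diedbaehufetukke/ → diedabaehufetukake.
Rule 3 (intervocalic voicing): /t/ is a voiceless stop between vowels /e/ and /u/, so it voices to [d]. /k/ is a voiceless stop between vowels /u/ and /a/, so it voices to [g]. /k/ is a voiceless stop between vowels /a/ and /e/, so it voices to [g]. /diedabaehufetukake/ → diedabaehufedugage.
Rule 4 (final vowel raising): /e/ is a mid vowel in word-final position, so it raises to [i]. /diedabaehufedugage/ → diedabaehufedugagi.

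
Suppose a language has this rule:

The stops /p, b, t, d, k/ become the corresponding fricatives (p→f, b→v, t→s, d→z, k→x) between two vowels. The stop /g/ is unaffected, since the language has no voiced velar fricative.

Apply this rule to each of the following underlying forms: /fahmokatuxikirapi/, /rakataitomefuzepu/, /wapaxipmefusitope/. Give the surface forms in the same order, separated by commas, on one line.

fahmoxasuxixirafi, raxasaisomefuzefu, wafaxipmefusisofe

/fahmokatuxikirapi/: /k/ is a stop between vowels /o/ and /a/, so it spirantizes to the fricative [x]. /t/ is a stop between vowels /a/ and /u/, so it spirantizes to the fricative [s]. /k/ is a stop between vowels /i/ and /i/, so it spirantizes to the fricative [x]. /p/ is a stop between vowels /a/ and /i/, so it spirantizes to the fricative [f]. → [fahmoxasuxixirafi].
/rakataitomefuzepu/: /k/ is a stop between vowels /a/ and /a/, so it spirantizes to the fricative [x]. /t/ is a stop between vowels /a/ and /a/, so it spirantizes to the fricative [s]. /t/ is a stop between vowels /i/ and /o/, so it spirantizes to the fricative [s]. /p/ is a stop between vowels /e/ and /u/, so it spirantizes to the fricative [f]. → [raxasaisomefuzefu].
/wapaxipmefusitope/: /p/ is a stop between vowels /a/ and /a/, so it spirantizes to the fricative [f]. /t/ is a stop between vowels /i/ and /o/, so it spirantizes to the fricative [s]. /p/ is a stop between vowels /o/ and /e/, so it spirantizes to the fricative [f]. → [wafaxipmefusisofe].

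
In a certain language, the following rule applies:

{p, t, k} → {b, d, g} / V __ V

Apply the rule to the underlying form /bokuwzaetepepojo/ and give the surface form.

/k/ is a voiceless stop between vowels /o/ and /u/, so it voices to [g].
/t/ is a voiceless stop between vowels /e/ and /e/, so it voices to [d].
/p/ is a voiceless stop between vowels /e/ and /e/, so it voices to [b].
/p/ is a voiceless stop between vowels /e/ and /o/, so it voices to [b].
Surface form: [boguwzaedebebojo].

boguwzaedebebojo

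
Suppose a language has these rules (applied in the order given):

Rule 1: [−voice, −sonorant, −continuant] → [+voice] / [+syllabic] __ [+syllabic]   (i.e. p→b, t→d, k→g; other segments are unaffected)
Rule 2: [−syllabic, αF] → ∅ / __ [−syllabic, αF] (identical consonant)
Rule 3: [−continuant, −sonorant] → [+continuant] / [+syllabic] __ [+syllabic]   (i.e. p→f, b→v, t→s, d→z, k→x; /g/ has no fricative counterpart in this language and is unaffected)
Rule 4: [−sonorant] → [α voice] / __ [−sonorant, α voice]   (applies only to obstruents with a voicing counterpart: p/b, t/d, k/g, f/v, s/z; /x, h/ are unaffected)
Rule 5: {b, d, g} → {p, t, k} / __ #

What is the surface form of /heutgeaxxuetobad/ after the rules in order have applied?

heudgeaxuezovat

Rule 1 (intervocalic voicing): /t/ is a voiceless stop between vowels /e/ and /o/, so it voices to [d]. /heutgeaxxuetobad/ → heutgeaxxuedobad.
Rule 2 (degemination): /xx/ is a geminate; the first /x/ deletes. /heutgeaxxuedobad/ → heutgeaxuedobad.
Rule 3 (intervocalic spirantization): /d/ is a stop between vowels /e/ and /o/, so it spirantizes to the fricative [z]. /b/ is a stop between vowels /o/ and /a/, so it spirantizes to the fricative [v]. /heutgeaxuedobad/ → heutgeaxuezovad.
Rule 4 (regressive voicing assimilation): /t/ precedes the voiced obstruent /g/, so it voices to [d] by assimilation. /heutgeaxuezovad/ → heudgeaxuezovad.
Rule 5 (final devoicing): /d/ is a voiced stop in word-final position, so it devoices to [t]. /heudgeaxuezovad/ → heudgeaxuezovat.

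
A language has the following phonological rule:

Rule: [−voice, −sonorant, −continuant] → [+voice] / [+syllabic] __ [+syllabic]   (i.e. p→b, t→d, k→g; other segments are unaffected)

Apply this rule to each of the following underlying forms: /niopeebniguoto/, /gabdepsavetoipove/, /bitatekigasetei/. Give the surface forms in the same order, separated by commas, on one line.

/niopeebniguoto/: /p/ is a voiceless stop between vowels /o/ and /e/, so it voices to [b]. /t/ is a voiceless stop between vowels /o/ and /o/, so it voices to [d]. → [niobeebniguodo].
/gabdepsavetoipove/: /t/ is a voiceless stop between vowels /e/ and /o/, so it voices to [d]. /p/ is a voiceless stop between vowels /i/ and /o/, so it voices to [b]. → [gabdepsavedoibove].
/bitatekigasetei/: /t/ is a voiceless stop between vowels /i/ and /a/, so it voices to [d]. /t/ is a voiceless stop between vowels /a/ and /e/, so it voices to [d]. /k/ is a voiceless stop between vowels /e/ and /i/, so it voices to [g]. /t/ is a voiceless stop between vowels /e/ and /e/, so it voices to [d]. → [bidadegigasedei].

niobeebniguodo, gabdepsavedoibove, bidadegigasedei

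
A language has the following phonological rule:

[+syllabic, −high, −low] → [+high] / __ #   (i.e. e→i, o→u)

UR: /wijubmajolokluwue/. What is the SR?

wijubmajolokluwui

/e/ is a mid vowel in word-final position, so it raises to [i].
Surface form: [wijubmajolokluwui].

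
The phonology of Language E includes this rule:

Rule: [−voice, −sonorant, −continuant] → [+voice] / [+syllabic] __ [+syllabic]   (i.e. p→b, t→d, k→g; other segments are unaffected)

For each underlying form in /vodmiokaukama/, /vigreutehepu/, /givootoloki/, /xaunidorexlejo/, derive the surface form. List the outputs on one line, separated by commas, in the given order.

/vodmiokaukama/: /k/ is a voiceless stop between vowels /o/ and /a/, so it voices to [g]. /k/ is a voiceless stop between vowels /u/ and /a/, so it voices to [g]. → [vodmiogaugama].
/vigreutehepu/: /t/ is a voiceless stop between vowels /u/ and /e/, so it voices to [d]. /p/ is a voiceless stop between vowels /e/ and /u/, so it voices to [b]. → [vigreudehebu].
/givootoloki/: /t/ is a voiceless stop between vowels /o/ and /o/, so it voices to [d]. /k/ is a voiceless stop between vowels /o/ and /i/, so it voices to [g]. → [givoodologi].
/xaunidorexlejo/: the rule's environment is not met; surfaces unchanged as [xaunidorexlejo].

vodmiogaugama, vigreudehebu, givoodologi, xaunidorexlejo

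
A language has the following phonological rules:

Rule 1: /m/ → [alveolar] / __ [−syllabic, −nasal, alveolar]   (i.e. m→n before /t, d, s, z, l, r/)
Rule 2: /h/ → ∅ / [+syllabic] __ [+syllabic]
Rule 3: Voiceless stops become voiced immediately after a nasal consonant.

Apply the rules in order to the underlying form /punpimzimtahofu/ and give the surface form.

punbinzindaofu

Rule 1 (nasal place assimilation): /m/ precedes the alveolar consonant /z/, so it assimilates in place to [n]. /m/ precedes the alveolar consonant /t/, so it assimilates in place to [n]. /punpimzimtahofu/ → punpinzintahofu.
Rule 2 (intervocalic h-deletion): /h/ occurs between vowels /a/ and /o/, so it deletes. /punpinzintahofu/ → punpinzintaofu.
Rule 3 (post-nasal voicing): /p/ is a voiceless stop immediately after the nasal /n/, so it voices to [b]. /t/ is a voiceless stop immediately after the nasal /n/, so it voices to [d]. /punpinzintaofu/ → punbinzindaofu.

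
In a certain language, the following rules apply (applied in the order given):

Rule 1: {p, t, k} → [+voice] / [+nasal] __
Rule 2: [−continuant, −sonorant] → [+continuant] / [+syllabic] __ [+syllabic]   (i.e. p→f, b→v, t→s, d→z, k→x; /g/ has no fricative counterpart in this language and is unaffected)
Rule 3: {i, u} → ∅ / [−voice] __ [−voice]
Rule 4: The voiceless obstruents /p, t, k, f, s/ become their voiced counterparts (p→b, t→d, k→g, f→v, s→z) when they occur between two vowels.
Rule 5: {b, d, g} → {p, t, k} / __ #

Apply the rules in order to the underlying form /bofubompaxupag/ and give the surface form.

Rule 1 (post-nasal voicing): /p/ is a voiceless stop immediately after the nasal /m/, so it voices to [b]. /bofubompaxupag/ → bofubombaxupag.
Rule 2 (intervocalic spirantization): /b/ is a stop between vowels /u/ and /o/, so it spirantizes to the fricative [v]. /p/ is a stop between vowels /u/ and /a/, so it spirantizes to the fricative [f]. /bofubombaxupag/ → bofuvombaxufag.
Rule 3 (high vowel syncope): /u/ is a high vowel flanked by voiceless consonants /x/ and /f/, so it deletes. /bofuvombaxufag/ → bofuvombaxfag.
Rule 4 (intervocalic voicing): /f/ is a voiceless obstruent between vowels /o/ and /u/, so it voices to [v]. /bofuvombaxfag/ → bovuvombaxfag.
Rule 5 (final devoicing): /g/ is a voiced stop in word-final position, so it devoices to [k]. /bovuvombaxfag/ → bovuvombaxfak.

bovuvombaxfak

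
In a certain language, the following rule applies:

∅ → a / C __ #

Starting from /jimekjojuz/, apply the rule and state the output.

the form ends in the consonant /z/, so [a] is inserted word-finally.
Surface form: [jimekjojuza].

jimekjojuza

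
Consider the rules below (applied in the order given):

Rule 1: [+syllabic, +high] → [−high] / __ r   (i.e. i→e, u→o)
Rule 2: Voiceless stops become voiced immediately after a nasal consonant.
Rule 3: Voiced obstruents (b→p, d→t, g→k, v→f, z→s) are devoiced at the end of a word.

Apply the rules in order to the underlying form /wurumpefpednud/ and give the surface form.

worumbefpednut

Rule 1 (pre-rhotic lowering): /u/ is a high vowel immediately before /r/, so it lowers to [o]. /wurumpefpednud/ → worumpefpednud.
Rule 2 (post-nasal voicing): /p/ is a voiceless stop immediately after the nasal /m/, so it voices to [b]. /worumpefpednud/ → worumbefpednud.
Rule 3 (final devoicing): /d/ is a voiced obstruent in word-final position, so it devoices to [t]. /worumbefpednud/ → worumbefpednut.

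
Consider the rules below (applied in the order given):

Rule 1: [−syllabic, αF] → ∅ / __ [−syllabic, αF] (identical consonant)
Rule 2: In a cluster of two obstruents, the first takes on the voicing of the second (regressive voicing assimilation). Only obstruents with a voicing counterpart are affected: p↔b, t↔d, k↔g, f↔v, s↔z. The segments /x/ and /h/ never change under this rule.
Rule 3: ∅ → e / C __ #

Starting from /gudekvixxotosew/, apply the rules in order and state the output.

gudegvixotosewe

Rule 1 (degemination): /xx/ is a geminate; the first /x/ deletes. /gudekvixxotosew/ → gudekvixotosew.
Rule 2 (regressive voicing assimilation): /k/ precedes the voiced obstruent /v/, so it voices to [g] by assimilation. /gudekvixotosew/ → gudegvixotosew.
Rule 3 (final e-epenthesis): the form ends in the consonant /w/, so [e] is inserted word-finally. /gudegvixotosew/ → gudegvixotosewe.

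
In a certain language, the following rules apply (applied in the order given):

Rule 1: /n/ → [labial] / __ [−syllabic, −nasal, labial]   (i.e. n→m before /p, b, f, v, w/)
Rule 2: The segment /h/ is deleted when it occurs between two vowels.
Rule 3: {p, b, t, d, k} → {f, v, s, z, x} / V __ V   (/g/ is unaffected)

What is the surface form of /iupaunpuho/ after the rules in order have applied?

iufaumpuo

Rule 1 (nasal place assimilation): /n/ precedes the labial consonant /p/, so it assimilates in place to [m]. /iupaunpuho/ → iupaumpuho.
Rule 2 (intervocalic h-deletion): /h/ occurs between vowels /u/ and /o/, so it deletes. /iupaumpuho/ → iupaumpuo.
Rule 3 (intervocalic spirantization): /p/ is a stop between vowels /u/ and /a/, so it spirantizes to the fricative [f]. /iupaumpuo/ → iufaumpuo.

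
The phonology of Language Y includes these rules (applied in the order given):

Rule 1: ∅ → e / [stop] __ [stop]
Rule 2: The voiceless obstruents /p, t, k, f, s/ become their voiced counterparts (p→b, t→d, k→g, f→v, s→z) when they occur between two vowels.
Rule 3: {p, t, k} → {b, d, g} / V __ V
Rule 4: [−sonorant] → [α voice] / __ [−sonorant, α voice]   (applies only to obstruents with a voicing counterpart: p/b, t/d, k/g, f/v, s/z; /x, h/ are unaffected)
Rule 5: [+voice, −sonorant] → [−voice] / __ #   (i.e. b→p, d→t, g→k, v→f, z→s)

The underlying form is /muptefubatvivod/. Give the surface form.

mubedevubadvivot

Rule 1 (stop-cluster e-epenthesis): /p/ and /t/ form a stop–stop cluster, so [e] is inserted between them. /muptefubatvivod/ → mupetefubatvivod.
Rule 2 (intervocalic voicing): /p/ is a voiceless obstruent between vowels /u/ and /e/, so it voices to [b]. /t/ is a voiceless obstruent between vowels /e/ and /e/, so it voices to [d]. /f/ is a voiceless obstruent between vowels /e/ and /u/, so it voices to [v]. /mupetefubatvivod/ → mubedevubatvivod.
Rule 3 (intervocalic voicing): no segment meets the environment; /mubedevubatvivod/ is unchanged.
Rule 4 (regressive voicing assimilation): /t/ precedes the voiced obstruent /v/, so it voices to [d] by assimilation. /mubedevubatvivod/ → mubedevubadvivod.
Rule 5 (final devoicing): /d/ is a voiced obstruent in word-final position, so it devoices to [t]. /mubedevubadvivod/ → mubedevubadvivot.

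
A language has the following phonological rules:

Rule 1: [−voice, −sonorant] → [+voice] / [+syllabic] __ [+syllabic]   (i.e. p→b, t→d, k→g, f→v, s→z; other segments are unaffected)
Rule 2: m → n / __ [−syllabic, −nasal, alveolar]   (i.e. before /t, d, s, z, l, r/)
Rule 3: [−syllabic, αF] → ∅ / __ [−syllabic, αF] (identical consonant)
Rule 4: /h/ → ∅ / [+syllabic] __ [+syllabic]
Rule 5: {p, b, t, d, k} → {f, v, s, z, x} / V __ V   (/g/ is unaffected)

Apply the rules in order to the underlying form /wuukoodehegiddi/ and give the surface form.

Rule 1 (intervocalic voicing): /k/ is a voiceless obstruent between vowels /u/ and /o/, so it voices to [g]. /wuukoodehegiddi/ → wuugoodehegiddi.
Rule 2 (nasal place assimilation): no segment meets the environment; /wuugoodehegiddi/ is unchanged.
Rule 3 (degemination): /dd/ is a geminate; the first /d/ deletes. /wuugoodehegiddi/ → wuugoodehegidi.
Rule 4 (intervocalic h-deletion): /h/ occurs between vowels /e/ and /e/, so it deletes. /wuugoodehegidi/ → wuugoodeegidi.
Rule 5 (intervocalic spirantization): /d/ is a stop between vowels /o/ and /e/, so it spirantizes to the fricative [z]. /d/ is a stop between vowels /i/ and /i/, so it spirantizes to the fricative [z]. /wuugoodeegidi/ → wuugoozeegizi.

wuugoozeegizi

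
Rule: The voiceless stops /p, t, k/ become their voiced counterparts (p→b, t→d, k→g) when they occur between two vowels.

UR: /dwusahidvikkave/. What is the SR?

No segment of /dwusahidvikkave/ meets the structural description of the rule, so the form surfaces unchanged.

dwusahidvikkave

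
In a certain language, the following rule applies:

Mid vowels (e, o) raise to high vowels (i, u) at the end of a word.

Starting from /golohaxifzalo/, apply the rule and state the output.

golohaxifzalu

Scanning /golohaxifzalo/: /o/ at position 2 is not in the conditioning environment; /o/ at position 4 is not in the conditioning environment; /o/ is a mid vowel in word-final position, so it raises to [u].
Result: [golohaxifzalu].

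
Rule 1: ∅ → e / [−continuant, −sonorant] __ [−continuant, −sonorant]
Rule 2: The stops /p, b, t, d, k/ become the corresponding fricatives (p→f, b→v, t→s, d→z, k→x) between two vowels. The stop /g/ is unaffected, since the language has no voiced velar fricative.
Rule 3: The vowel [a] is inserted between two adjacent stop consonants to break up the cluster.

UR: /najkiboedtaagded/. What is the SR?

najkivoezesaagezed

Rule 1 (stop-cluster e-epenthesis): /d/ and /t/ form a stop–stop cluster, so [e] is inserted between them. /g/ and /d/ form a stop–stop cluster, so [e] is inserted between them. /najkiboedtaagded/ → najkiboedetaageded.
Rule 2 (intervocalic spirantization): /b/ is a stop between vowels /i/ and /o/, so it spirantizes to the fricative [v]. /d/ is a stop between vowels /e/ and /e/, so it spirantizes to the fricative [z]. /t/ is a stop between vowels /e/ and /a/, so it spirantizes to the fricative [s]. /d/ is a stop between vowels /e/ and /e/, so it spirantizes to the fricative [z]. /najkiboedetaageded/ → najkivoezesaagezed.
Rule 3 (stop-cluster a-epenthesis): no segment meets the environment; /najkivoezesaagezed/ is unchanged.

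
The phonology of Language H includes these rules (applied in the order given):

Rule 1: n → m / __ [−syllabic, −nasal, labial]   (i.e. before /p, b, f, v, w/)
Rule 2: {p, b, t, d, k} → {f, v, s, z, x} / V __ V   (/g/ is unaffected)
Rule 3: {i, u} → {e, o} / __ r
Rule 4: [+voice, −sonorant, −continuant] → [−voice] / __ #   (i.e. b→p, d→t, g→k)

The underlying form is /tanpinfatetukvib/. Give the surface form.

tampimfasesukvip

Rule 1 (nasal place assimilation): /n/ precedes the labial consonant /p/, so it assimilates in place to [m]. /n/ precedes the labial consonant /f/, so it assimilates in place to [m]. /tanpinfatetukvib/ → tampimfatetukvib.
Rule 2 (intervocalic spirantization): /t/ is a stop between vowels /a/ and /e/, so it spirantizes to the fricative [s]. /t/ is a stop between vowels /e/ and /u/, so it spirantizes to the fricative [s]. /tampimfatetukvib/ → tampimfasesukvib.
Rule 3 (pre-rhotic lowering): no segment meets the environment; /tampimfasesukvib/ is unchanged.
Rule 4 (final devoicing): /b/ is a voiced stop in word-final position, so it devoices to [p]. /tampimfasesukvib/ → tampimfasesukvip.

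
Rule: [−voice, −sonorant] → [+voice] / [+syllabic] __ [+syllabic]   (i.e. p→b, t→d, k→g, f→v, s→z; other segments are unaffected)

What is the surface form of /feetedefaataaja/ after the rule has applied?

/t/ is a voiceless obstruent between vowels /e/ and /e/, so it voices to [d].
/f/ is a voiceless obstruent between vowels /e/ and /a/, so it voices to [v].
/t/ is a voiceless obstruent between vowels /a/ and /a/, so it voices to [d].
The other instance of /f/ does not occur in the required environment and remains unchanged.
Surface form: [feededevaadaaja].

feededevaadaaja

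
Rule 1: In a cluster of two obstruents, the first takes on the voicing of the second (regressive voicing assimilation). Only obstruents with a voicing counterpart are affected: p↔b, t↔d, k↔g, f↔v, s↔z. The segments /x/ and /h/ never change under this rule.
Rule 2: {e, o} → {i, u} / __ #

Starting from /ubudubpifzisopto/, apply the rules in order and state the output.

Rule 1 (regressive voicing assimilation): /b/ precedes the voiceless obstruent /p/, so it devoices to [p] by assimilation. /f/ precedes the voiced obstruent /z/, so it voices to [v] by assimilation. /ubudubpifzisopto/ → ubuduppivzisopto.
Rule 2 (final vowel raising): /o/ is a mid vowel in word-final position, so it raises to [u]. /ubuduppivzisopto/ → ubuduppivzisoptu.

ubuduppivzisoptu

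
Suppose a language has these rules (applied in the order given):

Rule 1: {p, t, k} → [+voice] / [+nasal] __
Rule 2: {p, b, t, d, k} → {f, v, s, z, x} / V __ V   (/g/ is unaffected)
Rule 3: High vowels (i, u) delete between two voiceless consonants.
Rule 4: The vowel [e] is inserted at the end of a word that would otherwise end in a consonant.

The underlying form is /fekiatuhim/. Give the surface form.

Rule 1 (post-nasal voicing): no segment meets the environment; /fekiatuhim/ is unchanged.
Rule 2 (intervocalic spirantization): /k/ is a stop between vowels /e/ and /i/, so it spirantizes to the fricative [x]. /t/ is a stop between vowels /a/ and /u/, so it spirantizes to the fricative [s]. /fekiatuhim/ → fexiasuhim.
Rule 3 (high vowel syncope): /u/ is a high vowel flanked by voiceless consonants /s/ and /h/, so it deletes. /fexiasuhim/ → fexiashim.
Rule 4 (final e-epenthesis): the form ends in the consonant /m/, so [e] is inserted word-finally. /fexiashim/ → fexiashime.

fexiashime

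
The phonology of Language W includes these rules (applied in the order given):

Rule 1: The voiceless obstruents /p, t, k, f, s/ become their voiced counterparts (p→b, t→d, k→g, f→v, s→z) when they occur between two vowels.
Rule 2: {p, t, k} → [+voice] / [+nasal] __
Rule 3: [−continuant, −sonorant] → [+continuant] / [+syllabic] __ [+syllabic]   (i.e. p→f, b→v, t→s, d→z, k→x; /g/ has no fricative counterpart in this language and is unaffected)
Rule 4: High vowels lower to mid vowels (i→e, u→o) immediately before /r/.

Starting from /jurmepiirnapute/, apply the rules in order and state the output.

jormeviernavuze

Rule 1 (intervocalic voicing): /p/ is a voiceless obstruent between vowels /e/ and /i/, so it voices to [b]. /p/ is a voiceless obstruent between vowels /a/ and /u/, so it voices to [b]. /t/ is a voiceless obstruent between vowels /u/ and /e/, so it voices to [d]. /jurmepiirnapute/ → jurmebiirnabude.
Rule 2 (post-nasal voicing): no segment meets the environment; /jurmebiirnabude/ is unchanged.
Rule 3 (intervocalic spirantization): /b/ is a stop between vowels /e/ and /i/, so it spirantizes to the fricative [v]. /b/ is a stop between vowels /a/ and /u/, so it spirantizes to the fricative [v]. /d/ is a stop between vowels /u/ and /e/, so it spirantizes to the fricative [z]. /jurmebiirnabude/ → jurmeviirnavuze.
Rule 4 (pre-rhotic lowering): /u/ is a high vowel immediately before /r/, so it lowers to [o]. /i/ is a high vowel immediately before /r/, so it lowers to [e]. /jurmeviirnavuze/ → jormeviernavuze.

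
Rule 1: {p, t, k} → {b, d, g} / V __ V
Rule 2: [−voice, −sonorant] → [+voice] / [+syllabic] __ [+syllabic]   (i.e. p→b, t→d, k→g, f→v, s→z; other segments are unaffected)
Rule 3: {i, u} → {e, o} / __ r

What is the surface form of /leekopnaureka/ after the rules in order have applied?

Rule 1 (intervocalic voicing): /k/ is a voiceless stop between vowels /e/ and /o/, so it voices to [g]. /k/ is a voiceless stop between vowels /e/ and /a/, so it voices to [g]. /leekopnaureka/ → leegopnaurega.
Rule 2 (intervocalic voicing): no segment meets the environment; /leegopnaurega/ is unchanged.
Rule 3 (pre-rhotic lowering): /u/ is a high vowel immediately before /r/, so it lowers to [o]. /leegopnaurega/ → leegopnaorega.

leegopnaorega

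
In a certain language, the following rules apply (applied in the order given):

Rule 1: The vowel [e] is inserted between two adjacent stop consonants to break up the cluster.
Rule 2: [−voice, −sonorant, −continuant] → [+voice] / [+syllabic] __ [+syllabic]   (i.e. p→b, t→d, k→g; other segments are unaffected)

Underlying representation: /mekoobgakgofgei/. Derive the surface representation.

megoobegagegofgei

Rule 1 (stop-cluster e-epenthesis): /b/ and /g/ form a stop–stop cluster, so [e] is inserted between them. /k/ and /g/ form a stop–stop cluster, so [e] is inserted between them. /mekoobgakgofgei/ → mekoobegakegofgei.
Rule 2 (intervocalic voicing): /k/ is a voiceless stop between vowels /e/ and /o/, so it voices to [g]. /k/ is a voiceless stop between vowels /a/ and /e/, so it voices to [g]. /mekoobegakegofgei/ → megoobegagegofgei.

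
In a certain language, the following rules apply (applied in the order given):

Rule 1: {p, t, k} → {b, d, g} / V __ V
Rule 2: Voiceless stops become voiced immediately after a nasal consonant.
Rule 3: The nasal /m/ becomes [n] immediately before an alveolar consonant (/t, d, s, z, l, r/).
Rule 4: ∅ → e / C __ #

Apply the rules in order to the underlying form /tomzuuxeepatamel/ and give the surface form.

tonzuuxeebadamele

Rule 1 (intervocalic voicing): /p/ is a voiceless stop between vowels /e/ and /a/, so it voices to [b]. /t/ is a voiceless stop between vowels /a/ and /a/, so it voices to [d]. /tomzuuxeepatamel/ → tomzuuxeebadamel.
Rule 2 (post-nasal voicing): no segment meets the environment; /tomzuuxeebadamel/ is unchanged.
Rule 3 (nasal place assimilation): /m/ precedes the alveolar consonant /z/, so it assimilates in place to [n]. /tomzuuxeebadamel/ → tonzuuxeebadamel.
Rule 4 (final e-epenthesis): the form ends in the consonant /l/, so [e] is inserted word-finally. /tonzuuxeebadamel/ → tonzuuxeebadamele.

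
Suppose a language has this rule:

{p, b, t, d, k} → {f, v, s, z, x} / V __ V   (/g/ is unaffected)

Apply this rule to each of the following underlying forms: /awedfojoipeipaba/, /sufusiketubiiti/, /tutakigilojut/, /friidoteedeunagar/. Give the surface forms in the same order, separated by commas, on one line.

awedfojoifeifava, sufusixesuviisi, tusaxigilojut, friizoseezeunagar

/awedfojoipeipaba/: /p/ is a stop between vowels /i/ and /e/, so it spirantizes to the fricative [f]. /p/ is a stop between vowels /i/ and /a/, so it spirantizes to the fricative [f]. /b/ is a stop between vowels /a/ and /a/, so it spirantizes to the fricative [v]. → [awedfojoifeifava].
/sufusiketubiiti/: /k/ is a stop between vowels /i/ and /e/, so it spirantizes to the fricative [x]. /t/ is a stop between vowels /e/ and /u/, so it spirantizes to the fricative [s]. /b/ is a stop between vowels /u/ and /i/, so it spirantizes to the fricative [v]. /t/ is a stop between vowels /i/ and /i/, so it spirantizes to the fricative [s]. → [sufusixesuviisi].
/tutakigilojut/: /t/ is a stop between vowels /u/ and /a/, so it spirantizes to the fricative [s]. /k/ is a stop between vowels /a/ and /i/, so it spirantizes to the fricative [x]. → [tusaxigilojut].
/friidoteedeunagar/: /d/ is a stop between vowels /i/ and /o/, so it spirantizes to the fricative [z]. /t/ is a stop between vowels /o/ and /e/, so it spirantizes to the fricative [s]. /d/ is a stop between vowels /e/ and /e/, so it spirantizes to the fricative [z]. → [friizoseezeunagar].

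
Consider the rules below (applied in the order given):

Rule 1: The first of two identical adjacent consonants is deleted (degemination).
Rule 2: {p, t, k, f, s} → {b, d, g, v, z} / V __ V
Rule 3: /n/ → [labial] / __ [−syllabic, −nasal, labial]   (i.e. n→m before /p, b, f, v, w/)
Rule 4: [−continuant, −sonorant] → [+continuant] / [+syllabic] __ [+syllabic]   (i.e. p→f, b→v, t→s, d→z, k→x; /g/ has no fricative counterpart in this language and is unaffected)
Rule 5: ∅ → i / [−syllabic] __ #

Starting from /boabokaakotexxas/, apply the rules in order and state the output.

boavogaagozexasi

Rule 1 (degemination): /xx/ is a geminate; the first /x/ deletes. /boabokaakotexxas/ → boabokaakotexas.
Rule 2 (intervocalic voicing): /k/ is a voiceless obstruent between vowels /o/ and /a/, so it voices to [g]. /k/ is a voiceless obstruent between vowels /a/ and /o/, so it voices to [g]. /t/ is a voiceless obstruent between vowels /o/ and /e/, so it voices to [d]. /boabokaakotexas/ → boabogaagodexas.
Rule 3 (nasal place assimilation): no segment meets the environment; /boabogaagodexas/ is unchanged.
Rule 4 (intervocalic spirantization): /b/ is a stop between vowels /a/ and /o/, so it spirantizes to the fricative [v]. /d/ is a stop between vowels /o/ and /e/, so it spirantizes to the fricative [z]. /boabogaagodexas/ → boavogaagozexas.
Rule 5 (final i-epenthesis): the form ends in the consonant /s/, so [i] is inserted word-finally. /boavogaagozexas/ → boavogaagozexasi.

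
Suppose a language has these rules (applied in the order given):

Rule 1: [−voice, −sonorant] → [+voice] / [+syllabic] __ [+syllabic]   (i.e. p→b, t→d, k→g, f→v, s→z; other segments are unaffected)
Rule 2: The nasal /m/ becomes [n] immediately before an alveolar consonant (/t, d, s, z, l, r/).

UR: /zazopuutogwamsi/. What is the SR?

Rule 1 (intervocalic voicing): /p/ is a voiceless obstruent between vowels /o/ and /u/, so it voices to [b]. /t/ is a voiceless obstruent between vowels /u/ and /o/, so it voices to [d]. /zazopuutogwamsi/ → zazobuudogwamsi.
Rule 2 (nasal place assimilation): /m/ precedes the alveolar consonant /s/, so it assimilates in place to [n]. /zazobuudogwamsi/ → zazobuudogwansi.

zazobuudogwansi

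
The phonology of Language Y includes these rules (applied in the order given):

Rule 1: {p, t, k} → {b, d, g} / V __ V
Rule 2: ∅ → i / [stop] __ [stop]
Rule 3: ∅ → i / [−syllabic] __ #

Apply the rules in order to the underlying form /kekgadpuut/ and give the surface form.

kekigadipuuti

Rule 1 (intervocalic voicing): no segment meets the environment; /kekgadpuut/ is unchanged.
Rule 2 (stop-cluster i-epenthesis): /k/ and /g/ form a stop–stop cluster, so [i] is inserted between them. /d/ and /p/ form a stop–stop cluster, so [i] is inserted between them. /kekgadpuut/ → kekigadipuut.
Rule 3 (final i-epenthesis): the form ends in the consonant /t/, so [i] is inserted word-finally. /kekigadipuut/ → kekigadipuuti.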